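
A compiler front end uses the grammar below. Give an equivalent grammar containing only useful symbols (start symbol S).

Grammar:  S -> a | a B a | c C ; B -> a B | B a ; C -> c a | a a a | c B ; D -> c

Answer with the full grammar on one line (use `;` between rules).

Generating nonterminals: {C, D, S}.
Reachable from S after that: {C, S}.
Removed useless symbols: {B, D} and every production mentioning them.

S -> a | c C; C -> c a | a a a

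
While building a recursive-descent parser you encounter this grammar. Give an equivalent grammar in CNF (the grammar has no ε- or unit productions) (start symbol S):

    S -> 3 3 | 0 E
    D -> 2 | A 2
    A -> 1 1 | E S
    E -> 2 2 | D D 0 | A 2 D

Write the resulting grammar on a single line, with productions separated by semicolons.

S -> X1 X1 | X2 E; D -> 2 | A X3; A -> X4 X4 | E S; E -> X3 X3 | D Y1 | A Y2; X1 -> 3; X2 -> 0; X3 -> 2; X4 -> 1; Y1 -> D X2; Y2 -> X3 D

Introduce a nonterminal for each terminal appearing in a rule of length ≥ 2: X1 → 3, X2 → 0, X3 → 2, X4 → 1.
Binarize each right-hand side of length ≥ 3 by chaining fresh nonterminals (Y1, Y2, …): affected rules were E → D D X2; E → A X3 D.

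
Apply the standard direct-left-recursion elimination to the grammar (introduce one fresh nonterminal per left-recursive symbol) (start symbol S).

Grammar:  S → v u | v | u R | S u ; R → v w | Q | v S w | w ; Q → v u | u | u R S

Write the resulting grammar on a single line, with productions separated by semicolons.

S → v u S' | v S' | u R S'; R → v w | Q | v S w | w; Q → v u | u | u R S; S' → u S' | eps

Directly left-recursive nonterminal: S.
For S: α = {u}, β = {v u, v, u R}. Rewrite as S → β S' and S' → α S' | ε.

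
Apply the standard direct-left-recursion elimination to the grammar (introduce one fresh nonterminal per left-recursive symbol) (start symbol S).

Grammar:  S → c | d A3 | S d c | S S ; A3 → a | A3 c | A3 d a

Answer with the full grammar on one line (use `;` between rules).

Directly left-recursive nonterminals: S, A3.
For S: α = {d c, S}, β = {c, d A3}. Rewrite as S → β S' and S' → α S' | ε.
For A3: α = {c, d a}, β = {a}. Rewrite as A3 → β A3' and A3' → α A3' | ε.

S → c S' | d A3 S'; A3 → a A3'; S' → d c S' | S S' | ε; A3' → c A3' | d a A3' | ε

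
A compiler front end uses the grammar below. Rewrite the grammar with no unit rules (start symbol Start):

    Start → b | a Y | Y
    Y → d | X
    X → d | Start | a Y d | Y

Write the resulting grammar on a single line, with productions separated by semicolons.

Unit pairs: Start ⇒* {X, Y}; X ⇒* {Start, Y}; Y ⇒* {Start, X}.
For each unit pair (A, B), copy every non-unit production of B to A, then drop all unit productions.

Start → b | a Y | d | a Y d; Y → b | a Y | d | a Y d; X → b | a Y | d | a Y d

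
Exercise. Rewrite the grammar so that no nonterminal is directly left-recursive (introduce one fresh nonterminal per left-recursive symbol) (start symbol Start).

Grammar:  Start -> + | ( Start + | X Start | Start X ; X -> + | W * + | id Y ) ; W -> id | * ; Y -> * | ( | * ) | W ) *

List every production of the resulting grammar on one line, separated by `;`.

Start -> + Start1 | ( Start + Start1 | X Start Start1; X -> + | W * + | id Y ); W -> id | *; Y -> * | ( | * ) | W ) *; Start1 -> X Start1 | ε

Directly left-recursive nonterminal: Start.
For Start: α = {X}, β = {+, ( Start +, X Start}. Rewrite as Start → β Start1 and Start1 → α Start1 | ε.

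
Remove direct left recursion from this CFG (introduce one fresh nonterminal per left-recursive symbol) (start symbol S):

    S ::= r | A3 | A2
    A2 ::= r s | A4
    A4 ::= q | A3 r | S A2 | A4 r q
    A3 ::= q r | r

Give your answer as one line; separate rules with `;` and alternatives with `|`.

S ::= r | A3 | A2; A2 ::= r s | A4; A4 ::= q A4' | A3 r A4' | S A2 A4'; A3 ::= q r | r; A4' ::= r q A4' | ε

Directly left-recursive nonterminal: A4.
For A4: α = {r q}, β = {q, A3 r, S A2}. Rewrite as A4 → β A4' and A4' → α A4' | ε.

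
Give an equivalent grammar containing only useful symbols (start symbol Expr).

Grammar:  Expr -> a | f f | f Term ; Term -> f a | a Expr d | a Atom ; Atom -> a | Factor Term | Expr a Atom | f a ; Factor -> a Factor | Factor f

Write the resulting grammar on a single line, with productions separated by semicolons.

Expr -> a | f f | f Term; Term -> f a | a Expr d | a Atom; Atom -> a | Expr a Atom | f a

Generating nonterminals: {Atom, Expr, Term}.
Reachable from Expr after that: {Atom, Expr, Term}.
Removed useless symbols: {Factor} and every production mentioning them.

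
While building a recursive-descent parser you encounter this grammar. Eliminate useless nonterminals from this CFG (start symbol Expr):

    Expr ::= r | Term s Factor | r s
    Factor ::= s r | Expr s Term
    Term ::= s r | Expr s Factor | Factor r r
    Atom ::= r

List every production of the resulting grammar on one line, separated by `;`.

Expr ::= r | Term s Factor | r s; Factor ::= s r | Expr s Term; Term ::= s r | Expr s Factor | Factor r r

Generating nonterminals: {Atom, Expr, Factor, Term}.
Reachable from Expr after that: {Expr, Factor, Term}.
Removed useless symbols: {Atom} and every production mentioning them.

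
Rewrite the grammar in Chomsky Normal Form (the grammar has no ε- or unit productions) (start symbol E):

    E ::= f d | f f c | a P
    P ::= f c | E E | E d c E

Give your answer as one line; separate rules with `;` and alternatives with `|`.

E ::= X1 X2 | X1 Y1 | X4 P; P ::= X1 X3 | E E | E Y2; X1 ::= f; X2 ::= d; X3 ::= c; X4 ::= a; Y1 ::= X1 X3; Y2 ::= X2 Y3; Y3 ::= X3 E

Introduce a nonterminal for each terminal appearing in a rule of length ≥ 2: X1 → f, X2 → d, X3 → c, X4 → a.
Binarize each right-hand side of length ≥ 3 by chaining fresh nonterminals (Y1, Y2, …): affected rules were E → X1 X1 X3; P → E X2 X3 E.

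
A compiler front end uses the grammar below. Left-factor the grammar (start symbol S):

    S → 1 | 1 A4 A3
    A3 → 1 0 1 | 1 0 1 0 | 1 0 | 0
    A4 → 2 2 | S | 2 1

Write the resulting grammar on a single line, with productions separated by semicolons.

S has alternatives sharing prefix '1': factor to S → 1 S' with S' → ε | A4 A3.
A3 has alternatives sharing prefix '1 0': factor to A3 → 1 0 A3' with A3' → 1 | 1 0 | ε.
A4 has alternatives sharing prefix '2': factor to A4 → 2 A4' with A4' → 2 | 1.
A3' has alternatives sharing prefix '1': factor to A3' → 1 A3'' with A3'' → ε | 0.

S → 1 S'; A3 → 0 | 1 0 A3'; A4 → S | 2 A4'; S' → eps | A4 A3; A3' → eps | 1 A3''; A4' → 2 | 1; A3'' → eps | 0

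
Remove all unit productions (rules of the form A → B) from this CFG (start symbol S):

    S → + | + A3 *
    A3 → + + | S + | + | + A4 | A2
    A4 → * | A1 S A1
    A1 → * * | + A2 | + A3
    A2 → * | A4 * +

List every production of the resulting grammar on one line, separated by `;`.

S → + | + A3 *; A3 → * | A4 * + | + + | S + | + | + A4; A4 → * | A1 S A1; A1 → * * | + A2 | + A3; A2 → * | A4 * +

Unit pairs: A3 ⇒* {A2}.
Replace each nonterminal's rules with the union of the non-unit rules of every nonterminal it unit-derives.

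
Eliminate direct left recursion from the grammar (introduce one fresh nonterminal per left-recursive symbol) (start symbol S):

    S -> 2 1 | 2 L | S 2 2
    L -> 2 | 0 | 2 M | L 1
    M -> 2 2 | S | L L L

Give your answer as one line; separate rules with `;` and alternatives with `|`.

Left recursion appears on S, L.
For S: α = {2 2}, β = {2 1, 2 L}. Rewrite as S → β S' and S' → α S' | ε.
For L: α = {1}, β = {2, 0, 2 M}. Rewrite as L → β L' and L' → α L' | ε.

S -> 2 1 S' | 2 L S'; L -> 2 L' | 0 L' | 2 M L'; M -> 2 2 | S | L L L; S' -> 2 2 S' | ε; L' -> 1 L' | ε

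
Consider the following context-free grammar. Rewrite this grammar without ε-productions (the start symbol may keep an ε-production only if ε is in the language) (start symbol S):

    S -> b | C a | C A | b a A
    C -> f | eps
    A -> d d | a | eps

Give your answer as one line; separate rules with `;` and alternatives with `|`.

Nullable nonterminals: {A, C, S}.
ε ∈ L(G) since S is nullable, so keep S → ε.
Expand every rule over subsets of its nullable positions: S → C a gives C a | a. S → C A gives C A | C | A. S → b a A gives b a A | b a.

S -> b | C a | a | C A | C | A | b a A | b a | eps; C -> f; A -> d d | a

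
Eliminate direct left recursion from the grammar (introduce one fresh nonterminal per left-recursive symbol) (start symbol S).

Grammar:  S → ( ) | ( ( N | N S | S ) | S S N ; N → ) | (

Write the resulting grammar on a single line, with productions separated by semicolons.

Left recursion appears on S.
For S: α = {), S N}, β = {( ), ( ( N, N S}. Rewrite as S → β S' and S' → α S' | ε.

S → ( ) S' | ( ( N S' | N S S'; N → ) | (; S' → ) S' | S N S' | ε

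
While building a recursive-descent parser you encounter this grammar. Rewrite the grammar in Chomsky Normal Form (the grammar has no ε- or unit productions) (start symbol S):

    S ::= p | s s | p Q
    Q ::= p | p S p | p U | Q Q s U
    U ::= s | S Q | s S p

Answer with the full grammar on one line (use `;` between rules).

S ::= p | X1 X1 | X2 Q; Q ::= p | X2 Y1 | X2 U | Q Y2; U ::= s | S Q | X1 Y4; X1 ::= s; X2 ::= p; Y1 ::= S X2; Y2 ::= Q Y3; Y3 ::= X1 U; Y4 ::= S X2

Introduce a nonterminal for each terminal appearing in a rule of length ≥ 2: X1 → s, X2 → p.
Binarize each right-hand side of length ≥ 3 by chaining fresh nonterminals (Y1, Y2, …): affected rules were Q → X2 S X2; Q → Q Q X1 U; U → X1 S X2.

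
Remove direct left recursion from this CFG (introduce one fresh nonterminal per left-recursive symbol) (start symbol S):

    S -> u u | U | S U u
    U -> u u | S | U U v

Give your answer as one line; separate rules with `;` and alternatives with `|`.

S, U are directly left-recursive.
For S: α = {U u}, β = {u u, U}. Rewrite as S → β S' and S' → α S' | ε.
For U: α = {U v}, β = {u u, S}. Rewrite as U → β U' and U' → α U' | ε.

S -> u u S' | U S'; U -> u u U' | S U'; S' -> U u S' | ε; U' -> U v U' | ε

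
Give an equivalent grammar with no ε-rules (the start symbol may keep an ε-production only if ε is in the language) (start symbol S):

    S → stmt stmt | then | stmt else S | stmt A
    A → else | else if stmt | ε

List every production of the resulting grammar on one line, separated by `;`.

The nullable symbols are {A}.
ε ∉ L(G), so no ε-production is kept.
Expand every rule over subsets of its nullable positions: S → stmt A gives stmt A | stmt.

S → stmt stmt | then | stmt else S | stmt A | stmt; A → else | else if stmt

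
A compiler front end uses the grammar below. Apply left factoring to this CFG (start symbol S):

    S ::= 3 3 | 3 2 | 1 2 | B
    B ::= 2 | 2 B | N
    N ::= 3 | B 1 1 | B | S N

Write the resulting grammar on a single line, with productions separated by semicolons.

S has alternatives sharing prefix '3': factor to S → 3 S' with S' → 3 | 2.
B has alternatives sharing prefix '2': factor to B → 2 B' with B' → ε | B.
N has alternatives sharing prefix 'B': factor to N → B N' with N' → 1 1 | ε.

S ::= 1 2 | B | 3 S'; B ::= N | 2 B'; N ::= 3 | S N | B N'; S' ::= 3 | 2; B' ::= ε | B; N' ::= 1 1 | ε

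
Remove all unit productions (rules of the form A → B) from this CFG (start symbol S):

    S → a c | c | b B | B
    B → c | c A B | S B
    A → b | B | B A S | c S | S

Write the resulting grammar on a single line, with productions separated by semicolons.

S → c | c A B | S B | a c | b B; B → c | c A B | S B; A → c | c A B | S B | a c | b B | b | B A S | c S

Unit pairs: A ⇒* {B, S}; S ⇒* {B}.
For each unit pair (A, B), copy every non-unit production of B to A, then drop all unit productions.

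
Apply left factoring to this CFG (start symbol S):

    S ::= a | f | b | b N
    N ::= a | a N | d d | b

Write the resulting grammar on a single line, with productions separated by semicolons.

S ::= a | f | b S'; N ::= d d | b | a N'; S' ::= ε | N; N' ::= ε | N

S has alternatives sharing prefix 'b': factor to S → b S' with S' → ε | N.
N has alternatives sharing prefix 'a': factor to N → a N' with N' → ε | N.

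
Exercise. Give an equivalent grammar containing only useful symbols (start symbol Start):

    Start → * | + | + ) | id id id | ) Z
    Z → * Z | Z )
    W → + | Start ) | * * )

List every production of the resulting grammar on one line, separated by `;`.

Generating nonterminals: {Start, W}.
Reachable from Start after that: {Start}.
Removed useless symbols: {W, Z} and every production mentioning them.

Start → * | + | + ) | id id id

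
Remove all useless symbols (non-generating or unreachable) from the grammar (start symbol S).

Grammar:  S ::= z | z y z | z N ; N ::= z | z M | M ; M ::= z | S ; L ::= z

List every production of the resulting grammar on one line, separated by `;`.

Generating nonterminals: {L, M, N, S}.
Reachable from S after that: {M, N, S}.
Removed useless symbols: {L} and every production mentioning them.

S ::= z | z y z | z N; N ::= z | z M | M; M ::= z | S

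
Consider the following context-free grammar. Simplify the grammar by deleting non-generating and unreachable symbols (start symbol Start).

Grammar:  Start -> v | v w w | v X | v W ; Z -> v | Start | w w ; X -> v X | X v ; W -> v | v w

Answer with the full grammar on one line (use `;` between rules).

Generating nonterminals: {Start, W, Z}.
Reachable from Start after that: {Start, W}.
Removed useless symbols: {X, Z} and every production mentioning them.

Start -> v | v w w | v W; W -> v | v w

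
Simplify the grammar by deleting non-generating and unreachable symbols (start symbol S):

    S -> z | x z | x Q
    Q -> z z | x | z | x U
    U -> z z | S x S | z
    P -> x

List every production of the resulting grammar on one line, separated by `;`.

S -> z | x z | x Q; Q -> z z | x | z | x U; U -> z z | S x S | z

Generating nonterminals: {P, Q, S, U}.
Reachable from S after that: {Q, S, U}.
Removed useless symbols: {P} and every production mentioning them.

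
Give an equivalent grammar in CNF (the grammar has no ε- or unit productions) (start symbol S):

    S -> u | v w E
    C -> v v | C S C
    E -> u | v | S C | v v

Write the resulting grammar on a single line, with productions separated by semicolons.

S -> u | X1 Y1; C -> X1 X1 | C Y2; E -> u | v | S C | X1 X1; X1 -> v; X2 -> w; Y1 -> X2 E; Y2 -> S C

Introduce a nonterminal for each terminal appearing in a rule of length ≥ 2: X1 → v, X2 → w.
Binarize each right-hand side of length ≥ 3 by chaining fresh nonterminals (Y1, Y2, …): affected rules were S → X1 X2 E; C → C S C.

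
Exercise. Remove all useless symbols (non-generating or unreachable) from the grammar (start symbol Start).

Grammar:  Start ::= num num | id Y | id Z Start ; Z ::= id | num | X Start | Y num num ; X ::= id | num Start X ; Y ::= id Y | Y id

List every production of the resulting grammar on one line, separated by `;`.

Start ::= num num | id Z Start; Z ::= id | num | X Start; X ::= id | num Start X

Generating nonterminals: {Start, X, Z}.
Reachable from Start after that: {Start, X, Z}.
Removed useless symbols: {Y} and every production mentioning them.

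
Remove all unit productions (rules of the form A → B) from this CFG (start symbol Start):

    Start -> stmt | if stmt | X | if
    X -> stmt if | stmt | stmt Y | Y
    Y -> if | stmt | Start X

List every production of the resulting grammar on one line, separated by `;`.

Unit pairs: Start ⇒* {X, Y}; X ⇒* {Y}.
For every A with A ⇒* B via unit rules, add B's non-unit alternatives to A; then delete every rule of the form X → Y.

Start -> stmt | if stmt | if | stmt if | stmt Y | Start X; X -> stmt if | stmt | stmt Y | if | Start X; Y -> if | stmt | Start X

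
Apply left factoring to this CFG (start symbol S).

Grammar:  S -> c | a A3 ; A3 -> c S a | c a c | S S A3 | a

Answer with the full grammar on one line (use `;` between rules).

A3 has alternatives sharing prefix 'c': factor to A3 → c A3' with A3' → S a | a c.

S -> c | a A3; A3 -> S S A3 | a | c A3'; A3' -> S a | a c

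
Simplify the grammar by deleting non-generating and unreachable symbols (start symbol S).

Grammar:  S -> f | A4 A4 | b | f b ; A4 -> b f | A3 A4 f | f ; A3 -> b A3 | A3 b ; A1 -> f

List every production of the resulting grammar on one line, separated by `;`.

S -> f | A4 A4 | b | f b; A4 -> b f | f

Generating nonterminals: {A1, A4, S}.
Reachable from S after that: {A4, S}.
Removed useless symbols: {A1, A3} and every production mentioning them.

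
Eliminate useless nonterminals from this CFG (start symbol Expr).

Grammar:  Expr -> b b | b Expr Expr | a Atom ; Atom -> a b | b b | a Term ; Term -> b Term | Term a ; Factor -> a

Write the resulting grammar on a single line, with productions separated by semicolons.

Generating nonterminals: {Atom, Expr, Factor}.
Reachable from Expr after that: {Atom, Expr}.
Removed useless symbols: {Factor, Term} and every production mentioning them.

Expr -> b b | b Expr Expr | a Atom; Atom -> a b | b b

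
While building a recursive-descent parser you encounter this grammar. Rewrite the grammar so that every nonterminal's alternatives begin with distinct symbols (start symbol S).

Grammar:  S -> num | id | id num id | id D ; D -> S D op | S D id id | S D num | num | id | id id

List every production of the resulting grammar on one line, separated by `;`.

S has alternatives sharing prefix 'id': factor to S → id S' with S' → ε | num id | D.
D has alternatives sharing prefix 'S D': factor to D → S D D' with D' → op | id id | num.
D has alternatives sharing prefix 'id': factor to D → id D'' with D'' → ε | id.

S -> num | id S'; D -> num | S D D' | id D''; S' -> ε | num id | D; D' -> op | id id | num; D'' -> ε | id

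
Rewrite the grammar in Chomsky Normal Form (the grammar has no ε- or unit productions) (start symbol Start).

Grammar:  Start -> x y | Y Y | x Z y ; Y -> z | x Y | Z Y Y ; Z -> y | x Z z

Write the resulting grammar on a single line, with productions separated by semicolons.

Start -> X1 X2 | Y Y | X1 Y1; Y -> z | X1 Y | Z Y2; Z -> y | X1 Y3; X1 -> x; X2 -> y; X3 -> z; Y1 -> Z X2; Y2 -> Y Y; Y3 -> Z X3

Introduce a nonterminal for each terminal appearing in a rule of length ≥ 2: X1 → x, X2 → y, X3 → z.
Binarize each right-hand side of length ≥ 3 by chaining fresh nonterminals (Y1, Y2, …): affected rules were Start → X1 Z X2; Y → Z Y Y; Z → X1 Z X3.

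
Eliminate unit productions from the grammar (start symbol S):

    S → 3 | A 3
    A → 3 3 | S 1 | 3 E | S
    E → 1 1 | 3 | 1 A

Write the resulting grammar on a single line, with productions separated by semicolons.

S → 3 | A 3; A → 3 | A 3 | 3 3 | S 1 | 3 E; E → 1 1 | 3 | 1 A

Unit pairs: A ⇒* {S}.
Replace each nonterminal's rules with the union of the non-unit rules of every nonterminal it unit-derives.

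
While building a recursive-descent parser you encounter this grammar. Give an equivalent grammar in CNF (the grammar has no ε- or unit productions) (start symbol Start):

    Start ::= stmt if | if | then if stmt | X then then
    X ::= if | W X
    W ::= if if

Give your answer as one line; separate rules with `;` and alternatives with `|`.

Start ::= X1 X2 | if | X3 Y1 | X Y2; X ::= if | W X; W ::= X2 X2; X1 ::= stmt; X2 ::= if; X3 ::= then; Y1 ::= X2 X1; Y2 ::= X3 X3

Introduce a nonterminal for each terminal appearing in a rule of length ≥ 2: X1 → stmt, X2 → if, X3 → then.
Binarize each right-hand side of length ≥ 3 by chaining fresh nonterminals (Y1, Y2, …): affected rules were Start → X3 X2 X1; Start → X X3 X3.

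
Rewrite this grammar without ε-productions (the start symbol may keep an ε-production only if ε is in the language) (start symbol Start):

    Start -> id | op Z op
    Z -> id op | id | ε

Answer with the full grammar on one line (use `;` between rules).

Nullable nonterminals: {Z}.
ε ∉ L(G), so no ε-production is kept.
For each production, add variants omitting each subset of nullable occurrences: Start → op Z op gives op Z op | op op.

Start -> id | op Z op | op op; Z -> id op | id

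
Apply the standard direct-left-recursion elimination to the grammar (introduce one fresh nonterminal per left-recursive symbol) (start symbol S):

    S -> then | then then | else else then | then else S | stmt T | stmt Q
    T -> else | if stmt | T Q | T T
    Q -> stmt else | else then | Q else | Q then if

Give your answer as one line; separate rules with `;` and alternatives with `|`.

S -> then | then then | else else then | then else S | stmt T | stmt Q; T -> else T' | if stmt T'; Q -> stmt else Q' | else then Q'; T' -> Q T' | T T' | ε; Q' -> else Q' | then if Q' | ε

Left recursion appears on T, Q.
For T: α = {Q, T}, β = {else, if stmt}. Rewrite as T → β T' and T' → α T' | ε.
For Q: α = {else, then if}, β = {stmt else, else then}. Rewrite as Q → β Q' and Q' → α Q' | ε.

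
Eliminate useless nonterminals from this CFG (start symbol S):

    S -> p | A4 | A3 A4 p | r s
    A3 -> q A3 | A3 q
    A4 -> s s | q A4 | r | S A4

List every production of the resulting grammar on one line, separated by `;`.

Generating nonterminals: {A4, S}.
Reachable from S after that: {A4, S}.
Removed useless symbols: {A3} and every production mentioning them.

S -> p | A4 | r s; A4 -> s s | q A4 | r | S A4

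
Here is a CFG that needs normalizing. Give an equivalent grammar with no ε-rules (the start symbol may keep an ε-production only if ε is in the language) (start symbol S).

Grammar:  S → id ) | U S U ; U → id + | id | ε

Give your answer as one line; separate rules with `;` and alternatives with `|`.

Nullable nonterminals: {U}.
ε ∉ L(G), so no ε-production is kept.
Add the nullable-subset variants: S → U S U gives U S U | U S | S U.

S → id ) | U S U | U S | S U; U → id + | id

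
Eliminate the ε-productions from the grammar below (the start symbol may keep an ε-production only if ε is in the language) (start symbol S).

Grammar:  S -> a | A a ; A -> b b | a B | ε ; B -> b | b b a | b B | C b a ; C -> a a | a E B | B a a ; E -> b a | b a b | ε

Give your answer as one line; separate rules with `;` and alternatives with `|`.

Nullable set = {A, E}.
ε ∉ L(G), so no ε-production is kept.
For each production, add variants omitting each subset of nullable occurrences: C → a E B gives a E B | a B.

S -> a | A a; A -> b b | a B; B -> b | b b a | b B | C b a; C -> a a | a E B | a B | B a a; E -> b a | b a b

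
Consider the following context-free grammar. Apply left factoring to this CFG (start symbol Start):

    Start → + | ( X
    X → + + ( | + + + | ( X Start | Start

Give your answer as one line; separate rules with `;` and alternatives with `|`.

X has alternatives sharing prefix '+ +': factor to X → + + X1 with X1 → ( | +.

Start → + | ( X; X → ( X Start | Start | + + X1; X1 → ( | +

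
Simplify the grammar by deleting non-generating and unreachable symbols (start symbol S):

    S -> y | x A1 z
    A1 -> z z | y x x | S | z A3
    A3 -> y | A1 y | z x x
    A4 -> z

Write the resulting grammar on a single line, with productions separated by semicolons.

S -> y | x A1 z; A1 -> z z | y x x | S | z A3; A3 -> y | A1 y | z x x

Generating nonterminals: {A1, A3, A4, S}.
Reachable from S after that: {A1, A3, S}.
Removed useless symbols: {A4} and every production mentioning them.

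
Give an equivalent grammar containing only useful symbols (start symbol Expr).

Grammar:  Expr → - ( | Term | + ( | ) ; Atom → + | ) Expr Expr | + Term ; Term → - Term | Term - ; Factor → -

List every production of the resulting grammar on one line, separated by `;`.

Expr → - ( | + ( | )

Generating nonterminals: {Atom, Expr, Factor}.
Reachable from Expr after that: {Expr}.
Removed useless symbols: {Atom, Factor, Term} and every production mentioning them.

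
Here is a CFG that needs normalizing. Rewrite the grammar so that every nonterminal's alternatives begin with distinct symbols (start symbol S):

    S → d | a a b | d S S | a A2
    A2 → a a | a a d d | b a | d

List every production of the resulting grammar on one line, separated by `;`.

S → d S' | a S''; A2 → b a | d | a a A2'; S' → ε | S S; S'' → a b | A2; A2' → ε | d d

S has alternatives sharing prefix 'd': factor to S → d S' with S' → ε | S S.
S has alternatives sharing prefix 'a': factor to S → a S'' with S'' → a b | A2.
A2 has alternatives sharing prefix 'a a': factor to A2 → a a A2' with A2' → ε | d d.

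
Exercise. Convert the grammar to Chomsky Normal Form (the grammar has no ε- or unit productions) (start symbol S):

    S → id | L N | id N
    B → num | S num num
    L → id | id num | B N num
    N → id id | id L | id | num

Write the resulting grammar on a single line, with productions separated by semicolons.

S → id | L N | X1 N; B → num | S Y1; L → id | X1 X2 | B Y2; N → X1 X1 | X1 L | id | num; X1 → id; X2 → num; Y1 → X2 X2; Y2 → N X2

Introduce a nonterminal for each terminal appearing in a rule of length ≥ 2: X1 → id, X2 → num.
Binarize each right-hand side of length ≥ 3 by chaining fresh nonterminals (Y1, Y2, …): affected rules were B → S X2 X2; L → B N X2.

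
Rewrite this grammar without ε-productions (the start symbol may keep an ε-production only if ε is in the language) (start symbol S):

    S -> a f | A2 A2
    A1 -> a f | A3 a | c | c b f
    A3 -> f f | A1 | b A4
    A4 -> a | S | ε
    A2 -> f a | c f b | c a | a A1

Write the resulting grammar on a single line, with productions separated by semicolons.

S -> a f | A2 A2; A1 -> a f | A3 a | c | c b f; A3 -> f f | A1 | b A4 | b; A4 -> a | S; A2 -> f a | c f b | c a | a A1

Nullable nonterminals: {A4}.
ε ∉ L(G), so no ε-production is kept.
Expand every rule over subsets of its nullable positions: A3 → b A4 gives b A4 | b.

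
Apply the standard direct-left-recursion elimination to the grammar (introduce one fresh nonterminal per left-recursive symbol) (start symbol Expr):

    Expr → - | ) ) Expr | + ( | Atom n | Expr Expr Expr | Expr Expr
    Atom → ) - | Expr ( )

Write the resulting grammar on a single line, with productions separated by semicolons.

Left recursion appears on Expr.
For Expr: α = {Expr Expr, Expr}, β = {-, ) ) Expr, + (, Atom n}. Rewrite as Expr → β Expr1 and Expr1 → α Expr1 | ε.

Expr → - Expr1 | ) ) Expr Expr1 | + ( Expr1 | Atom n Expr1; Atom → ) - | Expr ( ); Expr1 → Expr Expr Expr1 | Expr Expr1 | ε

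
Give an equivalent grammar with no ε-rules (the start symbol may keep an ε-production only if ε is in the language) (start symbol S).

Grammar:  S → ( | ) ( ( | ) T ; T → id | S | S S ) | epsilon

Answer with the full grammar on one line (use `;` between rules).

Nullable nonterminals: {T}.
ε ∉ L(G), so no ε-production is kept.
Add the nullable-subset variants: S → ) T gives ) T | ).

S → ( | ) ( ( | ) T | ); T → id | S | S S )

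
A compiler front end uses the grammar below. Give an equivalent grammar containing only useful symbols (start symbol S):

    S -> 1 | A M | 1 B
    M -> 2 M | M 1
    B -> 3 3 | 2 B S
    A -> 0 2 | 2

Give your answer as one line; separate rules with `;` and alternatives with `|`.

S -> 1 | 1 B; B -> 3 3 | 2 B S

Generating nonterminals: {A, B, S}.
Reachable from S after that: {B, S}.
Removed useless symbols: {A, M} and every production mentioning them.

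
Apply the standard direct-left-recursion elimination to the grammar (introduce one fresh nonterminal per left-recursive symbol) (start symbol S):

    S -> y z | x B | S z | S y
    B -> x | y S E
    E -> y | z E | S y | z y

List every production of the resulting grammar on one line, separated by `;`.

S -> y z S' | x B S'; B -> x | y S E; E -> y | z E | S y | z y; S' -> z S' | y S' | ε

Left recursion appears on S.
For S: α = {z, y}, β = {y z, x B}. Rewrite as S → β S' and S' → α S' | ε.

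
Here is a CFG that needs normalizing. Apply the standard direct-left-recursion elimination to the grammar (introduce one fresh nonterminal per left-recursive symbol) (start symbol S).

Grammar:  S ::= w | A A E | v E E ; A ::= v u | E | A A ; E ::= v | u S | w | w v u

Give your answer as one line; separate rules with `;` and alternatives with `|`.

S ::= w | A A E | v E E; A ::= v u A' | E A'; E ::= v | u S | w | w v u; A' ::= A A' | epsilon

Left recursion appears on A.
For A: α = {A}, β = {v u, E}. Rewrite as A → β A' and A' → α A' | ε.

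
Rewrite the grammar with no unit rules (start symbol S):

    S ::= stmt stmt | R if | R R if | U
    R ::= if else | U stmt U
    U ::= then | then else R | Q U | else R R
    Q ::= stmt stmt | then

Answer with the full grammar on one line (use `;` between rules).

Unit pairs: S ⇒* {U}.
For every A with A ⇒* B via unit rules, add B's non-unit alternatives to A; then delete every rule of the form X → Y.

S ::= then | then else R | Q U | else R R | stmt stmt | R if | R R if; R ::= if else | U stmt U; U ::= then | then else R | Q U | else R R; Q ::= stmt stmt | then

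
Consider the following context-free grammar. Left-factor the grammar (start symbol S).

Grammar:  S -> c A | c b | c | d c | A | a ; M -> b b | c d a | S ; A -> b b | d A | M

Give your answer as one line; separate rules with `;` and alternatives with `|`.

S -> d c | A | a | c S'; M -> b b | c d a | S; A -> b b | d A | M; S' -> A | b | ε

S has alternatives sharing prefix 'c': factor to S → c S' with S' → A | b | ε.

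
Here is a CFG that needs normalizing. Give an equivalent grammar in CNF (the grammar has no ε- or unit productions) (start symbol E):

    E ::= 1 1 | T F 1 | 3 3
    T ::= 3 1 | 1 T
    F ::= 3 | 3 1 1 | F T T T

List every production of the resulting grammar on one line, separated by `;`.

Introduce a nonterminal for each terminal appearing in a rule of length ≥ 2: X1 → 1, X2 → 3.
Binarize each right-hand side of length ≥ 3 by chaining fresh nonterminals (Y1, Y2, …): affected rules were E → T F X1; F → X2 X1 X1; F → F T T T.

E ::= X1 X1 | T Y1 | X2 X2; T ::= X2 X1 | X1 T; F ::= 3 | X2 Y2 | F Y3; X1 ::= 1; X2 ::= 3; Y1 ::= F X1; Y2 ::= X1 X1; Y3 ::= T Y4; Y4 ::= T T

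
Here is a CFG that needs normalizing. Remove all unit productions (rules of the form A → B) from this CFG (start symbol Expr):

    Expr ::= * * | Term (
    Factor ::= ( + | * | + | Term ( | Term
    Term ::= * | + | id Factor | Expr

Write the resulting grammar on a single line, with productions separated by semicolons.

Unit pairs: Factor ⇒* {Expr, Term}; Term ⇒* {Expr}.
For every A with A ⇒* B via unit rules, add B's non-unit alternatives to A; then delete every rule of the form X → Y.

Expr ::= * * | Term (; Factor ::= * | + | id Factor | ( + | Term ( | * *; Term ::= * | + | id Factor | * * | Term (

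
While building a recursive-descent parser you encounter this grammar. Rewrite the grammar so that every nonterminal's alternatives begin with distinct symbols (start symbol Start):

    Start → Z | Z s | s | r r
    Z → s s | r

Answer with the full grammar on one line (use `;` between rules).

Start has alternatives sharing prefix 'Z': factor to Start → Z Start1 with Start1 → ε | s.

Start → s | r r | Z Start1; Z → s s | r; Start1 → eps | s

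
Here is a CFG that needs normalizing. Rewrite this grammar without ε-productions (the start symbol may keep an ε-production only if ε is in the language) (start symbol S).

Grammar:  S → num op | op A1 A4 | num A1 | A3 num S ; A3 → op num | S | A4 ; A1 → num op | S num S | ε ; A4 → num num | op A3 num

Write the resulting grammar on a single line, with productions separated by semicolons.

S → num op | op A1 A4 | op A4 | num A1 | num | A3 num S; A3 → op num | S | A4; A1 → num op | S num S; A4 → num num | op A3 num

Nullable set = {A1}.
ε ∉ L(G), so no ε-production is kept.
For each production, add variants omitting each subset of nullable occurrences: S → op A1 A4 gives op A1 A4 | op A4. S → num A1 gives num A1 | num.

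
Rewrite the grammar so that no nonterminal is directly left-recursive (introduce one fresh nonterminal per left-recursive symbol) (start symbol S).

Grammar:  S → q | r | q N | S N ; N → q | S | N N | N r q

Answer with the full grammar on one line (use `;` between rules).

S → q S' | r S' | q N S'; N → q N' | S N'; S' → N S' | ε; N' → N N' | r q N' | ε

Left recursion appears on S, N.
For S: α = {N}, β = {q, r, q N}. Rewrite as S → β S' and S' → α S' | ε.
For N: α = {N, r q}, β = {q, S}. Rewrite as N → β N' and N' → α N' | ε.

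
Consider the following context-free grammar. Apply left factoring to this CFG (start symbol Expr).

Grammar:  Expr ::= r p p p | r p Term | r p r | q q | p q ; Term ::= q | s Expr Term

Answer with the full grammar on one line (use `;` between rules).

Expr has alternatives sharing prefix 'r p': factor to Expr → r p Expr1 with Expr1 → p p | Term | r.

Expr ::= q q | p q | r p Expr1; Term ::= q | s Expr Term; Expr1 ::= p p | Term | r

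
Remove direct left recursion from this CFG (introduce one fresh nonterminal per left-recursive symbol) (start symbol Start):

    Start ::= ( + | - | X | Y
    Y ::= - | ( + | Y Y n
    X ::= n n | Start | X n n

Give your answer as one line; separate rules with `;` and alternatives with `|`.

Y, X are directly left-recursive.
For Y: α = {Y n}, β = {-, ( +}. Rewrite as Y → β Y1 and Y1 → α Y1 | ε.
For X: α = {n n}, β = {n n, Start}. Rewrite as X → β X1 and X1 → α X1 | ε.

Start ::= ( + | - | X | Y; Y ::= - Y1 | ( + Y1; X ::= n n X1 | Start X1; Y1 ::= Y n Y1 | eps; X1 ::= n n X1 | eps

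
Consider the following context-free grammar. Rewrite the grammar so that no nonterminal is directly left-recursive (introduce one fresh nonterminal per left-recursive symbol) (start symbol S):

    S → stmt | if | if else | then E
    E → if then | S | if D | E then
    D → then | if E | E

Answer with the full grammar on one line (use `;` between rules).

S → stmt | if | if else | then E; E → if then E' | S E' | if D E'; D → then | if E | E; E' → then E' | ε

Left recursion appears on E.
For E: α = {then}, β = {if then, S, if D}. Rewrite as E → β E' and E' → α E' | ε.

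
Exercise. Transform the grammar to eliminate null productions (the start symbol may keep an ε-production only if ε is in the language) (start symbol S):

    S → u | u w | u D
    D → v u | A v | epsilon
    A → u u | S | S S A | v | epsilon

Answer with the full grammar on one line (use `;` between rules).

S → u | u w | u D; D → v u | A v | v; A → u u | S | S S A | S S | v

The nullable symbols are {A, D}.
ε ∉ L(G), so no ε-production is kept.
Add the nullable-subset variants: D → A v gives A v | v. A → S S A gives S S A | S S.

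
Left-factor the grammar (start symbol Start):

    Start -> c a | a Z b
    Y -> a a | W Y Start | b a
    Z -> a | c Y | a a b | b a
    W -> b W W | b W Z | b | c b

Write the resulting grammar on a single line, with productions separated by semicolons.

Start -> c a | a Z b; Y -> a a | W Y Start | b a; Z -> c Y | b a | a Z1; W -> c b | b W1; Z1 -> ε | a b; W1 -> ε | W W11; W11 -> W | Z

Z has alternatives sharing prefix 'a': factor to Z → a Z1 with Z1 → ε | a b.
W has alternatives sharing prefix 'b': factor to W → b W1 with W1 → W W | W Z | ε.
W1 has alternatives sharing prefix 'W': factor to W1 → W W11 with W11 → W | Z.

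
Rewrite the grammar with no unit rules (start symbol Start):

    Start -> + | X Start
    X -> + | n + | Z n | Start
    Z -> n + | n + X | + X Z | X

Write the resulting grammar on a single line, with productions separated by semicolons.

Start -> + | X Start; X -> + | X Start | n + | Z n; Z -> n + | n + X | + X Z | + | X Start | Z n

Unit pairs: X ⇒* {Start}; Z ⇒* {Start, X}.
For each unit pair (A, B), copy every non-unit production of B to A, then drop all unit productions.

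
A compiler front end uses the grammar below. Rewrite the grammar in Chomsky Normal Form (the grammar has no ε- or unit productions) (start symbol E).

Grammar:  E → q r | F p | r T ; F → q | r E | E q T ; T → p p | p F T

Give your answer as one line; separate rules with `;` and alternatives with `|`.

E → X1 X2 | F X3 | X2 T; F → q | X2 E | E Y1; T → X3 X3 | X3 Y2; X1 → q; X2 → r; X3 → p; Y1 → X1 T; Y2 → F T

Introduce a nonterminal for each terminal appearing in a rule of length ≥ 2: X1 → q, X2 → r, X3 → p.
Binarize each right-hand side of length ≥ 3 by chaining fresh nonterminals (Y1, Y2, …): affected rules were F → E X1 T; T → X3 F T.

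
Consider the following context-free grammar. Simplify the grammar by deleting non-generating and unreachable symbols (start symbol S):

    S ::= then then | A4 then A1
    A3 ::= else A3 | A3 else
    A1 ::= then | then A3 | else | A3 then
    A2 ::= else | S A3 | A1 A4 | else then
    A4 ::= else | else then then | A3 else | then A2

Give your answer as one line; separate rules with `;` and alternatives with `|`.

Generating nonterminals: {A1, A2, A4, S}.
Reachable from S after that: {A1, A2, A4, S}.
Removed useless symbols: {A3} and every production mentioning them.

S ::= then then | A4 then A1; A1 ::= then | else; A2 ::= else | A1 A4 | else then; A4 ::= else | else then then | then A2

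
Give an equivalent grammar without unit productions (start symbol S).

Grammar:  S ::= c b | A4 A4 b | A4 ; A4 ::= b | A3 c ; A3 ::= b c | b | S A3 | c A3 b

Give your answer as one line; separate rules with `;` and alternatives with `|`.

S ::= b | A3 c | c b | A4 A4 b; A4 ::= b | A3 c; A3 ::= b c | b | S A3 | c A3 b

Unit pairs: S ⇒* {A4}.
Replace each nonterminal's rules with the union of the non-unit rules of every nonterminal it unit-derives.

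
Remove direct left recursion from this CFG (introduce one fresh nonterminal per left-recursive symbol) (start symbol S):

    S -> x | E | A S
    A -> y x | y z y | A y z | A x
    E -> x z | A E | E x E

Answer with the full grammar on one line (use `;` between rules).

S -> x | E | A S; A -> y x A' | y z y A'; E -> x z E' | A E E'; A' -> y z A' | x A' | epsilon; E' -> x E E' | epsilon

Left recursion appears on A, E.
For A: α = {y z, x}, β = {y x, y z y}. Rewrite as A → β A' and A' → α A' | ε.
For E: α = {x E}, β = {x z, A E}. Rewrite as E → β E' and E' → α E' | ε.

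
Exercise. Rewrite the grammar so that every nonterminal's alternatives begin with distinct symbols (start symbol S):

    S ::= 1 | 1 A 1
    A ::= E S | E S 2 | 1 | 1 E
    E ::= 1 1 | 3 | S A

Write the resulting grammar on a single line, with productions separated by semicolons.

S ::= 1 S'; A ::= E S A' | 1 A''; E ::= 1 1 | 3 | S A; S' ::= ε | A 1; A' ::= ε | 2; A'' ::= ε | E

S has alternatives sharing prefix '1': factor to S → 1 S' with S' → ε | A 1.
A has alternatives sharing prefix 'E S': factor to A → E S A' with A' → ε | 2.
A has alternatives sharing prefix '1': factor to A → 1 A'' with A'' → ε | E.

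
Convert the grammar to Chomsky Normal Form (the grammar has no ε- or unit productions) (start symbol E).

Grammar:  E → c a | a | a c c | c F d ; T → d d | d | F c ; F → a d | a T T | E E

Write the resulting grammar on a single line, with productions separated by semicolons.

E → X1 X2 | a | X2 Y1 | X1 Y2; T → X3 X3 | d | F X1; F → X2 X3 | X2 Y3 | E E; X1 → c; X2 → a; X3 → d; Y1 → X1 X1; Y2 → F X3; Y3 → T T

Introduce a nonterminal for each terminal appearing in a rule of length ≥ 2: X1 → c, X2 → a, X3 → d.
Binarize each right-hand side of length ≥ 3 by chaining fresh nonterminals (Y1, Y2, …): affected rules were E → X2 X1 X1; E → X1 F X3; F → X2 T T.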